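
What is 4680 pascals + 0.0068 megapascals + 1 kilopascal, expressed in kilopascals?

12.48 kilopascals

In kilopascals:
  4680 pascals = 4680 × 10⁻³ kilopascals = 4.68
  0.0068 megapascals = 0.0068 × 10³ kilopascals = 6.8
  1 kilopascal → 1
Sum: 4.68 + 6.8 + 1 = 12.48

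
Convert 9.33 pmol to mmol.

pico = 10^-12, milli = 10^-3; factor is 10^-9.
9.33 × 10^-9 = 0.00000000933

0.00000000933 mmol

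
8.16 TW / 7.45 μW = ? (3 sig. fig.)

(8.16 × 10¹²) / (7.45 × 10⁻⁶) = 1.095 × 10¹⁸

1100000000000000000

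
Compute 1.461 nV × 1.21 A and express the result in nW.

1.76781 nW

1.461 × 10^-9 × 1.21 = 1.76781 × 10^-9 W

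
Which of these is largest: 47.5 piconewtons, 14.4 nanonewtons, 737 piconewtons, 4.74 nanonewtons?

14.4 nanonewtons

47.5 piconewtons = 0.0000000000475 newtons
14.4 nanonewtons = 0.0000000144 newtons
737 piconewtons = 0.000000000737 newtons
4.74 nanonewtons = 0.00000000474 newtons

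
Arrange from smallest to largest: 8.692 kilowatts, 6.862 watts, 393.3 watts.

6.862 watts < 393.3 watts < 8.692 kilowatts

8.692 kilowatts = 8692 watts
6.862 watts = 6.862 watts
393.3 watts = 393.3 watts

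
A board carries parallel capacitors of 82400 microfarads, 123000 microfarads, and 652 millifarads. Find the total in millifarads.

In millifarads:
  82400 microfarads = 82400 × 10⁻³ millifarads = 82.4
  123000 microfarads = 123000 × 10⁻³ millifarads = 123
  652 millifarads → 652
Sum: 82.4 + 123 + 652 = 857.4

857.4 millifarads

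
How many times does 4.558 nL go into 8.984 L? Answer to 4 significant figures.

(8.984) / (4.558 × 10⁻⁹) = 1.971 × 10⁹

1971000000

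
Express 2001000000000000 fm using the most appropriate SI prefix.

= 2.001 m; mantissa already in [1, 1000).

2.001 m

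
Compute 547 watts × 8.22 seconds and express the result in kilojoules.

547 × 8.22 = 4496.34 J

4.49634 kilojoules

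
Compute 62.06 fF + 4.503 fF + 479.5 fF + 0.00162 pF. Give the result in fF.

In fF:
  62.06 fF → 62.06
  4.503 fF → 4.503
  479.5 fF → 479.5
  0.00162 pF = 0.00162 × 10³ fF = 1.62
Sum: 62.06 + 4.503 + 479.5 + 1.62 = 547.683

547.683 fF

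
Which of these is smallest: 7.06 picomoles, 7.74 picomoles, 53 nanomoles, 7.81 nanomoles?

7.06 picomoles

7.06 picomoles = 0.00000000000706 moles
7.74 picomoles = 0.00000000000774 moles
53 nanomoles = 0.000000053 moles
7.81 nanomoles = 0.00000000781 moles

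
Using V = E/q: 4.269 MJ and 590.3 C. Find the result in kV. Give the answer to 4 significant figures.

(4.269e6) / (590.3) = 0.00723192e6 V

7.232 kV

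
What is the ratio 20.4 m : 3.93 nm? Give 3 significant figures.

(20.4) / (3.93 × 10^-9) = 5.191 × 10^9

5190000000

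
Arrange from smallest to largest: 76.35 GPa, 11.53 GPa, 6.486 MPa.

76.35 GPa = 76350000000 Pa
11.53 GPa = 11530000000 Pa
6.486 MPa = 6486000 Pa

6.486 MPa < 11.53 GPa < 76.35 GPa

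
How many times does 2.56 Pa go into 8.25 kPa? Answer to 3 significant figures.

3220

(8.25e3) / (2.56) = 3.223e3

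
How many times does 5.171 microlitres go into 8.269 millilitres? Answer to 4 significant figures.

(8.269e-3) / (5.171e-6) = 1.5991e3

1599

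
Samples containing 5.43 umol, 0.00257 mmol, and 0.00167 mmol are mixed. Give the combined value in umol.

In umol:
  5.43 umol → 5.43
  0.00257 mmol = 0.00257 × 10^3 umol = 2.57
  0.00167 mmol = 0.00167 × 10^3 umol = 1.67
Sum: 5.43 + 2.57 + 1.67 = 9.67

9.67 umol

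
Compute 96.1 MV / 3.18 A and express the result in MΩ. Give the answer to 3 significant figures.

(96.1 × 10^6) / (3.18) = 30.22 × 10^6 Ω

30.2 MΩ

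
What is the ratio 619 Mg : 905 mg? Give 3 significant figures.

(619 × 10^6) / (905 × 10^-3) = 0.684 × 10^9

684000000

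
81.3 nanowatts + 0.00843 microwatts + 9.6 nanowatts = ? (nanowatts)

In nanowatts:
  81.3 nanowatts → 81.3
  0.00843 microwatts = 0.00843 × 10³ nanowatts = 8.43
  9.6 nanowatts → 9.6
Sum: 81.3 + 8.43 + 9.6 = 99.33

99.33 nanowatts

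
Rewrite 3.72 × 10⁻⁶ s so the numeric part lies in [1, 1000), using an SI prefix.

= 3.72 × 10⁻⁶ s; 10⁻⁶ is micro.

3.72 μs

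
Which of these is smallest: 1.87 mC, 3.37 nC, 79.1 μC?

1.87 mC = 0.00187 C
3.37 nC = 0.00000000337 C
79.1 μC = 0.0000791 C

3.37 nC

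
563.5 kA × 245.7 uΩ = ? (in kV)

0.13845195 kV

563.5 × 10^3 × 245.7 × 10^-6 = 138451.95 × 10^-3 V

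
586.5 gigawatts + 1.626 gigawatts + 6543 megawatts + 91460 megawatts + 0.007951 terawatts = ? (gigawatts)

In gigawatts:
  586.5 gigawatts → 586.5
  1.626 gigawatts → 1.626
  6543 megawatts = 6543e-3 gigawatts = 6.543
  91460 megawatts = 91460e-3 gigawatts = 91.46
  0.007951 terawatts = 0.007951e3 gigawatts = 7.951
Sum: 586.5 + 1.626 + 6.543 + 91.46 + 7.951 = 694.08

694.08 gigawatts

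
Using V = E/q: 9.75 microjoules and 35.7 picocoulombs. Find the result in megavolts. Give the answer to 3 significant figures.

0.273 megavolts

(9.75e-6) / (35.7e-12) = 0.27311e6 V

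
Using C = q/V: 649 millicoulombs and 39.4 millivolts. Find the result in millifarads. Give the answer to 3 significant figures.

16500 millifarads

(649e-3) / (39.4e-3) = 16.472 F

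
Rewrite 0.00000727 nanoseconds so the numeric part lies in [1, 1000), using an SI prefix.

= 7.27 × 10^-15 seconds; 10^-15 is femto.

7.27 femtoseconds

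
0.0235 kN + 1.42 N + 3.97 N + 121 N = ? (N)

In N:
  0.0235 kN = 0.0235e3 N = 23.5
  1.42 N → 1.42
  3.97 N → 3.97
  121 N → 121
Sum: 23.5 + 1.42 + 3.97 + 121 = 149.89

149.89 N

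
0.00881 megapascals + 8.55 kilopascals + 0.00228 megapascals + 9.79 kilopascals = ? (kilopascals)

In kilopascals:
  0.00881 megapascals = 0.00881 × 10³ kilopascals = 8.81
  8.55 kilopascals → 8.55
  0.00228 megapascals = 0.00228 × 10³ kilopascals = 2.28
  9.79 kilopascals → 9.79
Sum: 8.81 + 8.55 + 2.28 + 9.79 = 29.43

29.43 kilopascals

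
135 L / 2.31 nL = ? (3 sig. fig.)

58400000000

(135) / (2.31 × 10⁻⁹) = 58.44 × 10⁹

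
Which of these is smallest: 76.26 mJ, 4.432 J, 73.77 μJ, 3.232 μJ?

3.232 μJ

76.26 mJ = 0.07626 J
4.432 J = 4.432 J
73.77 μJ = 0.00007377 J
3.232 μJ = 0.000003232 J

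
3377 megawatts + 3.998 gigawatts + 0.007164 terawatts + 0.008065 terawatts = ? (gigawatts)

In gigawatts:
  3377 megawatts = 3377 × 10⁻³ gigawatts = 3.377
  3.998 gigawatts → 3.998
  0.007164 terawatts = 0.007164 × 10³ gigawatts = 7.164
  0.008065 terawatts = 0.008065 × 10³ gigawatts = 8.065
Sum: 3.377 + 3.998 + 7.164 + 8.065 = 22.604

22.604 gigawatts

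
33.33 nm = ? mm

0.00003333 mm

nano = 10^-9, milli = 10^-3; factor is 10^-6.
33.33 × 10^-6 = 0.00003333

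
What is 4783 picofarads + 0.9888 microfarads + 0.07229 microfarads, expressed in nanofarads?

1065.873 nanofarads

In nanofarads:
  4783 picofarads = 4783 × 10^-3 nanofarads = 4.783
  0.9888 microfarads = 0.9888 × 10^3 nanofarads = 988.8
  0.07229 microfarads = 0.07229 × 10^3 nanofarads = 72.29
Sum: 4.783 + 988.8 + 72.29 = 1065.873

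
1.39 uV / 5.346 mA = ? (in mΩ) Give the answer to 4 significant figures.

0.2600 mΩ

(1.39 × 10⁻⁶) / (5.346 × 10⁻³) = 0.260007 × 10⁻³ Ω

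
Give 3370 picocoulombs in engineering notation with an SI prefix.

3.37 nanocoulombs

= 3.37 × 10⁻⁹ coulombs; 10⁻⁹ is nano.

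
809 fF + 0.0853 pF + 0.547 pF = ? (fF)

1441.3 fF

In fF:
  809 fF → 809
  0.0853 pF = 0.0853e3 fF = 85.3
  0.547 pF = 0.547e3 fF = 547
Sum: 809 + 85.3 + 547 = 1441.3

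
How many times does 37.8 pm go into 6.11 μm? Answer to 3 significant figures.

(6.11 × 10^-6) / (37.8 × 10^-12) = 0.1616 × 10^6

162000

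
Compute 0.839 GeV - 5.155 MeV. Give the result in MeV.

In MeV:
  0.839 GeV = 0.839 × 10³ MeV = 839
  5.155 MeV → 5.155
Difference: 839 - 5.155 = 833.845

833.845 MeV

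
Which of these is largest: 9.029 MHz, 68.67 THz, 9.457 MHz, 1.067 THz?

68.67 THz

9.029 MHz = 9029000 Hz
68.67 THz = 68670000000000 Hz
9.457 MHz = 9457000 Hz
1.067 THz = 1067000000000 Hz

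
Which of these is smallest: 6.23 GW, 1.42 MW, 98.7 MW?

6.23 GW = 6230000000 W
1.42 MW = 1420000 W
98.7 MW = 98700000 W

1.42 MW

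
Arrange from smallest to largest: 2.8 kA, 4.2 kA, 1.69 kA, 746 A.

746 A < 1.69 kA < 2.8 kA < 4.2 kA

2.8 kA = 2800 A
4.2 kA = 4200 A
1.69 kA = 1690 A
746 A = 746 A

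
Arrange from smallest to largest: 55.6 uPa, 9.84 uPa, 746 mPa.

55.6 uPa = 0.0000556 Pa
9.84 uPa = 0.00000984 Pa
746 mPa = 0.746 Pa

9.84 uPa < 55.6 uPa < 746 mPa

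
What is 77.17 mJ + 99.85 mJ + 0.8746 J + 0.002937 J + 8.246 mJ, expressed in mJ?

1062.803 mJ

In mJ:
  77.17 mJ → 77.17
  99.85 mJ → 99.85
  0.8746 J = 0.8746 × 10^3 mJ = 874.6
  0.002937 J = 0.002937 × 10^3 mJ = 2.937
  8.246 mJ → 8.246
Sum: 77.17 + 99.85 + 874.6 + 2.937 + 8.246 = 1062.803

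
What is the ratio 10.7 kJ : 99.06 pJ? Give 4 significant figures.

(10.7 × 10³) / (99.06 × 10⁻¹²) = 0.10802 × 10¹⁵

108000000000000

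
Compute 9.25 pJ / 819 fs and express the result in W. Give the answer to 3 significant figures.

(9.25 × 10⁻¹²) / (819 × 10⁻¹⁵) = 0.011294 × 10³ W

11.3 W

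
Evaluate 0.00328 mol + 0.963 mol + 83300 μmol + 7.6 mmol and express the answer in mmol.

In mmol:
  0.00328 mol = 0.00328 × 10^3 mmol = 3.28
  0.963 mol = 0.963 × 10^3 mmol = 963
  83300 μmol = 83300 × 10^-3 mmol = 83.3
  7.6 mmol → 7.6
Sum: 3.28 + 963 + 83.3 + 7.6 = 1057.18

1057.18 mmol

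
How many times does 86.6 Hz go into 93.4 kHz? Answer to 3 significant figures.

1080

(93.4e3) / (86.6) = 1.079e3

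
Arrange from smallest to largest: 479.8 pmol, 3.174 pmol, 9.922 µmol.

3.174 pmol < 479.8 pmol < 9.922 µmol

479.8 pmol = 0.0000000004798 mol
3.174 pmol = 0.000000000003174 mol
9.922 µmol = 0.000009922 mol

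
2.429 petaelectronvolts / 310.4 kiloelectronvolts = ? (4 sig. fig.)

(2.429e15) / (310.4e3) = 0.0078254e12

7825000000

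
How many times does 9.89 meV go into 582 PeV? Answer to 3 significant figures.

(582 × 10¹⁵) / (9.89 × 10⁻³) = 58.85 × 10¹⁸

58800000000000000000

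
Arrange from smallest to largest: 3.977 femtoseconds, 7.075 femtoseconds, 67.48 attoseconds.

67.48 attoseconds < 3.977 femtoseconds < 7.075 femtoseconds

3.977 femtoseconds = 0.000000000000003977 seconds
7.075 femtoseconds = 0.000000000000007075 seconds
67.48 attoseconds = 0.00000000000000006748 seconds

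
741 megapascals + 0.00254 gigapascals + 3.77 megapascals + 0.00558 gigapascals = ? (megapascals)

752.89 megapascals

In megapascals:
  741 megapascals → 741
  0.00254 gigapascals = 0.00254 × 10^3 megapascals = 2.54
  3.77 megapascals → 3.77
  0.00558 gigapascals = 0.00558 × 10^3 megapascals = 5.58
Sum: 741 + 2.54 + 3.77 + 5.58 = 752.89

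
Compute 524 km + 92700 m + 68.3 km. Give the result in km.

In km:
  524 km → 524
  92700 m = 92700e-3 km = 92.7
  68.3 km → 68.3
Sum: 524 + 92.7 + 68.3 = 685

685 km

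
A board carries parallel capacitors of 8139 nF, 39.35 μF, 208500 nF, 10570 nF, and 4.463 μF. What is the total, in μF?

In μF:
  8139 nF = 8139 × 10⁻³ μF = 8.139
  39.35 μF → 39.35
  208500 nF = 208500 × 10⁻³ μF = 208.5
  10570 nF = 10570 × 10⁻³ μF = 10.57
  4.463 μF → 4.463
Sum: 8.139 + 39.35 + 208.5 + 10.57 + 4.463 = 271.022

271.022 μF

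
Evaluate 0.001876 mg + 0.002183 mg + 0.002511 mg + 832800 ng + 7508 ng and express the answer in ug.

In ug:
  0.001876 mg = 0.001876e3 ug = 1.876
  0.002183 mg = 0.002183e3 ug = 2.183
  0.002511 mg = 0.002511e3 ug = 2.511
  832800 ng = 832800e-3 ug = 832.8
  7508 ng = 7508e-3 ug = 7.508
Sum: 1.876 + 2.183 + 2.511 + 832.8 + 7.508 = 846.878

846.878 ug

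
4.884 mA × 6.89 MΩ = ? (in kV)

4.884 × 10^-3 × 6.89 × 10^6 = 33.65076 × 10^3 V

33.65076 kV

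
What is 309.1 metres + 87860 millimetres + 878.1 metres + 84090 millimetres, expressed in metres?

1359.15 metres

In metres:
  309.1 metres → 309.1
  87860 millimetres = 87860 × 10^-3 metres = 87.86
  878.1 metres → 878.1
  84090 millimetres = 84090 × 10^-3 metres = 84.09
Sum: 309.1 + 87.86 + 878.1 + 84.09 = 1359.15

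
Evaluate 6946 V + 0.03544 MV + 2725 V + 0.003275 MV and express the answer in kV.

In kV:
  6946 V = 6946 × 10⁻³ kV = 6.946
  0.03544 MV = 0.03544 × 10³ kV = 35.44
  2725 V = 2725 × 10⁻³ kV = 2.725
  0.003275 MV = 0.003275 × 10³ kV = 3.275
Sum: 6.946 + 35.44 + 2.725 + 3.275 = 48.386

48.386 kV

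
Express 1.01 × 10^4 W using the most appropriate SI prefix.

= 10.1 × 10^3 W; 10^3 is kilo.

10.1 kW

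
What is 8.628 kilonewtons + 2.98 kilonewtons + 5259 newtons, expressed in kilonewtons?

16.867 kilonewtons

In kilonewtons:
  8.628 kilonewtons → 8.628
  2.98 kilonewtons → 2.98
  5259 newtons = 5259e-3 kilonewtons = 5.259
Sum: 8.628 + 2.98 + 5.259 = 16.867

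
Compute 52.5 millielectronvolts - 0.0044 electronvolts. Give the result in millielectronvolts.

48.1 millielectronvolts

In millielectronvolts:
  52.5 millielectronvolts → 52.5
  0.0044 electronvolts = 0.0044e3 millielectronvolts = 4.4
Difference: 52.5 - 4.4 = 48.1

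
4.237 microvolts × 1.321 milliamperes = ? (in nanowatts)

5.597077 nanowatts

4.237 × 10^-6 × 1.321 × 10^-3 = 5.597077 × 10^-9 W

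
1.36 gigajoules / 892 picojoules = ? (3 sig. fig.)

(1.36e9) / (892e-12) = 0.001525e21

1520000000000000000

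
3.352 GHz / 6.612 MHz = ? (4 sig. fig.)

507.0

(3.352e9) / (6.612e6) = 0.50696e3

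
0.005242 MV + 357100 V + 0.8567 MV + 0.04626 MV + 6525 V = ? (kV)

In kV:
  0.005242 MV = 0.005242 × 10^3 kV = 5.242
  357100 V = 357100 × 10^-3 kV = 357.1
  0.8567 MV = 0.8567 × 10^3 kV = 856.7
  0.04626 MV = 0.04626 × 10^3 kV = 46.26
  6525 V = 6525 × 10^-3 kV = 6.525
Sum: 5.242 + 357.1 + 856.7 + 46.26 + 6.525 = 1271.827

1271.827 kV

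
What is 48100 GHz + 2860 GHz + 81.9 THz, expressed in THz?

132.86 THz

In THz:
  48100 GHz = 48100e-3 THz = 48.1
  2860 GHz = 2860e-3 THz = 2.86
  81.9 THz → 81.9
Sum: 48.1 + 2.86 + 81.9 = 132.86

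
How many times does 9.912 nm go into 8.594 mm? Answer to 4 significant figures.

(8.594 × 10^-3) / (9.912 × 10^-9) = 0.86703 × 10^6

867000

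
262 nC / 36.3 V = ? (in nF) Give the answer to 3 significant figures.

(262 × 10^-9) / (36.3) = 7.2176 × 10^-9 F

7.22 nF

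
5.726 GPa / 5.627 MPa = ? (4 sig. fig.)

(5.726 × 10⁹) / (5.627 × 10⁶) = 1.0176 × 10³

1018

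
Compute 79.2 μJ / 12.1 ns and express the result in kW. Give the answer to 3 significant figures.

6.55 kW

(79.2e-6) / (12.1e-9) = 6.5455e3 W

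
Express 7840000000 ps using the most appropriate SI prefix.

7.84 ms

= 7.84 × 10^-3 s; 10^-3 is milli.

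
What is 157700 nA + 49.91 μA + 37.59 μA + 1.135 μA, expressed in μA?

In μA:
  157700 nA = 157700e-3 μA = 157.7
  49.91 μA → 49.91
  37.59 μA → 37.59
  1.135 μA → 1.135
Sum: 157.7 + 49.91 + 37.59 + 1.135 = 246.335

246.335 μA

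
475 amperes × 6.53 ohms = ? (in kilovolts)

475 × 6.53 = 3101.75 V

3.10175 kilovolts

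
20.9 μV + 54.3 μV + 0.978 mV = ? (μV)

In μV:
  20.9 μV → 20.9
  54.3 μV → 54.3
  0.978 mV = 0.978 × 10³ μV = 978
Sum: 20.9 + 54.3 + 978 = 1053.2

1053.2 μV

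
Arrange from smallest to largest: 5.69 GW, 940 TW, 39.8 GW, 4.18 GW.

4.18 GW < 5.69 GW < 39.8 GW < 940 TW

5.69 GW = 5690000000 W
940 TW = 940000000000000 W
39.8 GW = 39800000000 W
4.18 GW = 4180000000 W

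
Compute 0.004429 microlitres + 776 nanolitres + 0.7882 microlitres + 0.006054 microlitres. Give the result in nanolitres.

1574.683 nanolitres

In nanolitres:
  0.004429 microlitres = 0.004429e3 nanolitres = 4.429
  776 nanolitres → 776
  0.7882 microlitres = 0.7882e3 nanolitres = 788.2
  0.006054 microlitres = 0.006054e3 nanolitres = 6.054
Sum: 4.429 + 776 + 788.2 + 6.054 = 1574.683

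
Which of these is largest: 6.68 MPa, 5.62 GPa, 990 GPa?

990 GPa

6.68 MPa = 6680000 Pa
5.62 GPa = 5620000000 Pa
990 GPa = 990000000000 Pa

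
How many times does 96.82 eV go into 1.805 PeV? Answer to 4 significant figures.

18640000000000

(1.805 × 10^15) / (96.82) = 0.018643 × 10^15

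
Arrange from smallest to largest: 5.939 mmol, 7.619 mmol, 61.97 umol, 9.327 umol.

5.939 mmol = 0.005939 mol
7.619 mmol = 0.007619 mol
61.97 umol = 0.00006197 mol
9.327 umol = 0.000009327 mol

9.327 umol < 61.97 umol < 5.939 mmol < 7.619 mmol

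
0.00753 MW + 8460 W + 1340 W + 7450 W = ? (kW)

In kW:
  0.00753 MW = 0.00753e3 kW = 7.53
  8460 W = 8460e-3 kW = 8.46
  1340 W = 1340e-3 kW = 1.34
  7450 W = 7450e-3 kW = 7.45
Sum: 7.53 + 8.46 + 1.34 + 7.45 = 24.78

24.78 kW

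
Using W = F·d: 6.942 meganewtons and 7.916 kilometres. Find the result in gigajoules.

6.942 × 10^6 × 7.916 × 10^3 = 54.952872 × 10^9 J

54.952872 gigajoules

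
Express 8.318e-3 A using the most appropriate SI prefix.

= 8.318e-3 A; 1e-3 is milli.

8.318 mA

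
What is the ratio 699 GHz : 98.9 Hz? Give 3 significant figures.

7070000000

(699 × 10^9) / (98.9) = 7.068 × 10^9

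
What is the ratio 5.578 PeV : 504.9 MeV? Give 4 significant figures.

11050000

(5.578 × 10^15) / (504.9 × 10^6) = 0.011048 × 10^9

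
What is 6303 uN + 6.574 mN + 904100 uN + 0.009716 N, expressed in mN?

In mN:
  6303 uN = 6303 × 10⁻³ mN = 6.303
  6.574 mN → 6.574
  904100 uN = 904100 × 10⁻³ mN = 904.1
  0.009716 N = 0.009716 × 10³ mN = 9.716
Sum: 6.303 + 6.574 + 904.1 + 9.716 = 926.693

926.693 mN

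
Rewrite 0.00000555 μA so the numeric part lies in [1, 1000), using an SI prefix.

5.55 pA

= 5.55 × 10^-12 A; 10^-12 is pico.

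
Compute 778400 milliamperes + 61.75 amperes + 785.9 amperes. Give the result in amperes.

1626.05 amperes

In amperes:
  778400 milliamperes = 778400 × 10⁻³ amperes = 778.4
  61.75 amperes → 61.75
  785.9 amperes → 785.9
Sum: 778.4 + 61.75 + 785.9 = 1626.05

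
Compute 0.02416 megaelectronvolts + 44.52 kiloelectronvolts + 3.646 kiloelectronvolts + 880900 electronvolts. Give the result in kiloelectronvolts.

953.226 kiloelectronvolts

In kiloelectronvolts:
  0.02416 megaelectronvolts = 0.02416e3 kiloelectronvolts = 24.16
  44.52 kiloelectronvolts → 44.52
  3.646 kiloelectronvolts → 3.646
  880900 electronvolts = 880900e-3 kiloelectronvolts = 880.9
Sum: 24.16 + 44.52 + 3.646 + 880.9 = 953.226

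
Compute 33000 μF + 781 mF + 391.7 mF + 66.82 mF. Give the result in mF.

1272.52 mF

In mF:
  33000 μF = 33000 × 10^-3 mF = 33
  781 mF → 781
  391.7 mF → 391.7
  66.82 mF → 66.82
Sum: 33 + 781 + 391.7 + 66.82 = 1272.52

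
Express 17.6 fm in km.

femto = 1e-15, kilo = 1e3; factor is 1e-18.
17.6 × 1e-18 = 0.0000000000000000176

0.0000000000000000176 km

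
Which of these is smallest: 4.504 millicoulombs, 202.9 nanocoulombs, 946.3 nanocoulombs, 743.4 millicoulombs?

202.9 nanocoulombs

4.504 millicoulombs = 0.004504 coulombs
202.9 nanocoulombs = 0.0000002029 coulombs
946.3 nanocoulombs = 0.0000009463 coulombs
743.4 millicoulombs = 0.7434 coulombs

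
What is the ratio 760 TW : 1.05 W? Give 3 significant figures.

724000000000000

(760 × 10^12) / (1.05) = 723.8 × 10^12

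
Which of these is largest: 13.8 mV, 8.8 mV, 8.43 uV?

13.8 mV = 0.0138 V
8.8 mV = 0.0088 V
8.43 uV = 0.00000843 V

13.8 mV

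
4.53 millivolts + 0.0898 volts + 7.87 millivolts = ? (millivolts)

In millivolts:
  4.53 millivolts → 4.53
  0.0898 volts = 0.0898 × 10^3 millivolts = 89.8
  7.87 millivolts → 7.87
Sum: 4.53 + 89.8 + 7.87 = 102.2

102.2 millivolts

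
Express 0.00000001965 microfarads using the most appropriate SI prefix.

= 19.65e-15 farads; 1e-15 is femto.

19.65 femtofarads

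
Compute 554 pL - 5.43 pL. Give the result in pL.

In pL:
  554 pL → 554
  5.43 pL → 5.43
Difference: 554 - 5.43 = 548.57

548.57 pL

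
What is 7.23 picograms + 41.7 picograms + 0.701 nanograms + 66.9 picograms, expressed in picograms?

816.83 picograms

In picograms:
  7.23 picograms → 7.23
  41.7 picograms → 41.7
  0.701 nanograms = 0.701 × 10³ picograms = 701
  66.9 picograms → 66.9
Sum: 7.23 + 41.7 + 701 + 66.9 = 816.83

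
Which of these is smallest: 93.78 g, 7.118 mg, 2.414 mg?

2.414 mg

93.78 g = 93.78 g
7.118 mg = 0.007118 g
2.414 mg = 0.002414 g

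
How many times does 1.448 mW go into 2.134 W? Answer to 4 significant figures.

1474

(2.134) / (1.448 × 10⁻³) = 1.4738 × 10³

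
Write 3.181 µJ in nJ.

3181 nJ

micro = 10^-6, nano = 10^-9; factor is 10^3.
3.181 × 10^3 = 3181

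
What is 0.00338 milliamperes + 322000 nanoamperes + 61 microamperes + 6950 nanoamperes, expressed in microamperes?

393.33 microamperes

In microamperes:
  0.00338 milliamperes = 0.00338 × 10^3 microamperes = 3.38
  322000 nanoamperes = 322000 × 10^-3 microamperes = 322
  61 microamperes → 61
  6950 nanoamperes = 6950 × 10^-3 microamperes = 6.95
Sum: 3.38 + 322 + 61 + 6.95 = 393.33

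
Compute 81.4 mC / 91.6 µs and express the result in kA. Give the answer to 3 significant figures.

0.889 kA

(81.4 × 10⁻³) / (91.6 × 10⁻⁶) = 0.88865 × 10³ A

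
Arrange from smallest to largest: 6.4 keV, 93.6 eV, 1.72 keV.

6.4 keV = 6400 eV
93.6 eV = 93.6 eV
1.72 keV = 1720 eV

93.6 eV < 1.72 keV < 6.4 keV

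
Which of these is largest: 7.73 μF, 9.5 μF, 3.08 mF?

3.08 mF

7.73 μF = 0.00000773 F
9.5 μF = 0.0000095 F
3.08 mF = 0.00308 F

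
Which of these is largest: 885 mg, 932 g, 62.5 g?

885 mg = 0.885 g
932 g = 932 g
62.5 g = 62.5 g

932 g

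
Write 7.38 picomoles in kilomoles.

pico = 1e-12, kilo = 1e3; factor is 1e-15.
7.38 × 1e-15 = 0.00000000000000738

0.00000000000000738 kilomoles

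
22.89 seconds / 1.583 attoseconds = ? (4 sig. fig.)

14460000000000000000

(22.89) / (1.583 × 10⁻¹⁸) = 14.46 × 10¹⁸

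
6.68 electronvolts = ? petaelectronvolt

0.00000000000000668 petaelectronvolts

(no prefix) = 10^0, peta = 10^15; factor is 10^-15.
6.68 × 10^-15 = 0.00000000000000668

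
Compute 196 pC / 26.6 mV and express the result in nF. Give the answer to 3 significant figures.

7.37 nF

(196e-12) / (26.6e-3) = 7.3684e-9 F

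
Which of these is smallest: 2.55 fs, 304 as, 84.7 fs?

304 as

2.55 fs = 0.00000000000000255 s
304 as = 0.000000000000000304 s
84.7 fs = 0.0000000000000847 s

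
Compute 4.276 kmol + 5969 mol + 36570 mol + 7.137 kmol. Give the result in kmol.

53.952 kmol

In kmol:
  4.276 kmol → 4.276
  5969 mol = 5969e-3 kmol = 5.969
  36570 mol = 36570e-3 kmol = 36.57
  7.137 kmol → 7.137
Sum: 4.276 + 5.969 + 36.57 + 7.137 = 53.952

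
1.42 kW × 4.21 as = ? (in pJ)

1.42 × 10³ × 4.21 × 10⁻¹⁸ = 5.9782 × 10⁻¹⁵ J

0.0059782 pJ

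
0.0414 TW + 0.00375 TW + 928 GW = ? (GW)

In GW:
  0.0414 TW = 0.0414 × 10³ GW = 41.4
  0.00375 TW = 0.00375 × 10³ GW = 3.75
  928 GW → 928
Sum: 41.4 + 3.75 + 928 = 973.15

973.15 GW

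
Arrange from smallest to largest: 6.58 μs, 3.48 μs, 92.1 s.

6.58 μs = 0.00000658 s
3.48 μs = 0.00000348 s
92.1 s = 92.1 s

3.48 μs < 6.58 μs < 92.1 s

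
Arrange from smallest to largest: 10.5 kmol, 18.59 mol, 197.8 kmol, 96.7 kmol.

10.5 kmol = 10500 mol
18.59 mol = 18.59 mol
197.8 kmol = 197800 mol
96.7 kmol = 96700 mol

18.59 mol < 10.5 kmol < 96.7 kmol < 197.8 kmol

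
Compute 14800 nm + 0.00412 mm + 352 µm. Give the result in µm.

In µm:
  14800 nm = 14800e-3 µm = 14.8
  0.00412 mm = 0.00412e3 µm = 4.12
  352 µm → 352
Sum: 14.8 + 4.12 + 352 = 370.92

370.92 µm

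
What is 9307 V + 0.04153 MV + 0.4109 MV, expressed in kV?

In kV:
  9307 V = 9307e-3 kV = 9.307
  0.04153 MV = 0.04153e3 kV = 41.53
  0.4109 MV = 0.4109e3 kV = 410.9
Sum: 9.307 + 41.53 + 410.9 = 461.737

461.737 kV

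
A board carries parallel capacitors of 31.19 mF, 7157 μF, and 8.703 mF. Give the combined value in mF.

47.05 mF

In mF:
  31.19 mF → 31.19
  7157 μF = 7157 × 10^-3 mF = 7.157
  8.703 mF → 8.703
Sum: 31.19 + 7.157 + 8.703 = 47.05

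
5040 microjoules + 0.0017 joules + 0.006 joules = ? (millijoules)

In millijoules:
  5040 microjoules = 5040 × 10⁻³ millijoules = 5.04
  0.0017 joules = 0.0017 × 10³ millijoules = 1.7
  0.006 joules = 0.006 × 10³ millijoules = 6
Sum: 5.04 + 1.7 + 6 = 12.74

12.74 millijoules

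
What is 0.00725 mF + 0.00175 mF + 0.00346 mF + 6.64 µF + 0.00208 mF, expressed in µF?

In µF:
  0.00725 mF = 0.00725 × 10³ µF = 7.25
  0.00175 mF = 0.00175 × 10³ µF = 1.75
  0.00346 mF = 0.00346 × 10³ µF = 3.46
  6.64 µF → 6.64
  0.00208 mF = 0.00208 × 10³ µF = 2.08
Sum: 7.25 + 1.75 + 3.46 + 6.64 + 2.08 = 21.18

21.18 µF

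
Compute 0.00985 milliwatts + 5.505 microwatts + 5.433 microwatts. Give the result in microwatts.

In microwatts:
  0.00985 milliwatts = 0.00985 × 10^3 microwatts = 9.85
  5.505 microwatts → 5.505
  5.433 microwatts → 5.433
Sum: 9.85 + 5.505 + 5.433 = 20.788

20.788 microwatts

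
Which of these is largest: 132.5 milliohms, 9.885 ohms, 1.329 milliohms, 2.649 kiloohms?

132.5 milliohms = 0.1325 ohms
9.885 ohms = 9.885 ohms
1.329 milliohms = 0.001329 ohms
2.649 kiloohms = 2649 ohms

2.649 kiloohms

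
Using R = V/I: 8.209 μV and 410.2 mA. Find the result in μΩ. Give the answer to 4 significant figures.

(8.209e-6) / (410.2e-3) = 0.0200122e-3 Ω

20.01 μΩ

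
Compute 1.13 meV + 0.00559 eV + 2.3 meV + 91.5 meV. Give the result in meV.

In meV:
  1.13 meV → 1.13
  0.00559 eV = 0.00559e3 meV = 5.59
  2.3 meV → 2.3
  91.5 meV → 91.5
Sum: 1.13 + 5.59 + 2.3 + 91.5 = 100.52

100.52 meV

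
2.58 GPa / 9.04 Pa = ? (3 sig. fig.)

(2.58e9) / (9.04) = 0.2854e9

285000000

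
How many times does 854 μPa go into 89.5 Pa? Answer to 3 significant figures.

105000

(89.5) / (854 × 10⁻⁶) = 0.1048 × 10⁶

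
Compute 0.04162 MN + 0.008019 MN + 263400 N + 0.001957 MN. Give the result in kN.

In kN:
  0.04162 MN = 0.04162 × 10³ kN = 41.62
  0.008019 MN = 0.008019 × 10³ kN = 8.019
  263400 N = 263400 × 10⁻³ kN = 263.4
  0.001957 MN = 0.001957 × 10³ kN = 1.957
Sum: 41.62 + 8.019 + 263.4 + 1.957 = 314.996

314.996 kN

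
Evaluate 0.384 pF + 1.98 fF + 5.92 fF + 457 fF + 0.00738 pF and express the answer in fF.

856.28 fF

In fF:
  0.384 pF = 0.384e3 fF = 384
  1.98 fF → 1.98
  5.92 fF → 5.92
  457 fF → 457
  0.00738 pF = 0.00738e3 fF = 7.38
Sum: 384 + 1.98 + 5.92 + 457 + 7.38 = 856.28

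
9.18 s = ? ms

9180 ms

(no prefix) = 10⁰, milli = 10⁻³; factor is 10³.
9.18 × 10³ = 9180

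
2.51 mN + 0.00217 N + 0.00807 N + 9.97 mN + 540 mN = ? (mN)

562.72 mN

In mN:
  2.51 mN → 2.51
  0.00217 N = 0.00217e3 mN = 2.17
  0.00807 N = 0.00807e3 mN = 8.07
  9.97 mN → 9.97
  540 mN → 540
Sum: 2.51 + 2.17 + 8.07 + 9.97 + 540 = 562.72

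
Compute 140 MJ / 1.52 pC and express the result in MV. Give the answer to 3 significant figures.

(140 × 10^6) / (1.52 × 10^-12) = 92.105 × 10^18 V

92100000000000 MV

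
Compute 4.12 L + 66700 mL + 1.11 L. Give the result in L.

In L:
  4.12 L → 4.12
  66700 mL = 66700e-3 L = 66.7
  1.11 L → 1.11
Sum: 4.12 + 66.7 + 1.11 = 71.93

71.93 L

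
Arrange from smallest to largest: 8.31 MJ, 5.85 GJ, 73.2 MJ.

8.31 MJ < 73.2 MJ < 5.85 GJ

8.31 MJ = 8310000 J
5.85 GJ = 5850000000 J
73.2 MJ = 73200000 J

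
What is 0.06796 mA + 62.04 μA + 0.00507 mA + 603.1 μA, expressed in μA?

In μA:
  0.06796 mA = 0.06796e3 μA = 67.96
  62.04 μA → 62.04
  0.00507 mA = 0.00507e3 μA = 5.07
  603.1 μA → 603.1
Sum: 67.96 + 62.04 + 5.07 + 603.1 = 738.17

738.17 μA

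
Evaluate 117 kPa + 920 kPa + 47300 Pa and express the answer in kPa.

In kPa:
  117 kPa → 117
  920 kPa → 920
  47300 Pa = 47300 × 10^-3 kPa = 47.3
Sum: 117 + 920 + 47.3 = 1084.3

1084.3 kPa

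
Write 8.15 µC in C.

0.00000815 C

micro = 10^-6, (no prefix) = 10^0; factor is 10^-6.
8.15 × 10^-6 = 0.00000815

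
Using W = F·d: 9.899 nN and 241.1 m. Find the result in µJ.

2.3866489 µJ

9.899e-9 × 241.1 = 2386.6489e-9 J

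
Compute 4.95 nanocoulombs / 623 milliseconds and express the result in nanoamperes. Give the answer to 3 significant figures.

(4.95 × 10^-9) / (623 × 10^-3) = 0.0079454 × 10^-6 A

7.95 nanoamperes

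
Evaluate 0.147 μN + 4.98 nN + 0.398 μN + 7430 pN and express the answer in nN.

557.41 nN

In nN:
  0.147 μN = 0.147 × 10³ nN = 147
  4.98 nN → 4.98
  0.398 μN = 0.398 × 10³ nN = 398
  7430 pN = 7430 × 10⁻³ nN = 7.43
Sum: 147 + 4.98 + 398 + 7.43 = 557.41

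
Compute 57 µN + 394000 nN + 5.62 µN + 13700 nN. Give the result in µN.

In µN:
  57 µN → 57
  394000 nN = 394000 × 10⁻³ µN = 394
  5.62 µN → 5.62
  13700 nN = 13700 × 10⁻³ µN = 13.7
Sum: 57 + 394 + 5.62 + 13.7 = 470.32

470.32 µN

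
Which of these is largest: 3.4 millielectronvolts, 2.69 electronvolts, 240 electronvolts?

240 electronvolts

3.4 millielectronvolts = 0.0034 electronvolts
2.69 electronvolts = 2.69 electronvolts
240 electronvolts = 240 electronvolts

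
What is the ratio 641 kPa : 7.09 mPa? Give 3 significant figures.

90400000

(641 × 10³) / (7.09 × 10⁻³) = 90.41 × 10⁶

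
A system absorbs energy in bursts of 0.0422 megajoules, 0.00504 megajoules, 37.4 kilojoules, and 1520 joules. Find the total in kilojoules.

86.16 kilojoules

In kilojoules:
  0.0422 megajoules = 0.0422 × 10^3 kilojoules = 42.2
  0.00504 megajoules = 0.00504 × 10^3 kilojoules = 5.04
  37.4 kilojoules → 37.4
  1520 joules = 1520 × 10^-3 kilojoules = 1.52
Sum: 42.2 + 5.04 + 37.4 + 1.52 = 86.16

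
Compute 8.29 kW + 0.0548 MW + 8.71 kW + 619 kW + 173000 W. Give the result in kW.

863.8 kW

In kW:
  8.29 kW → 8.29
  0.0548 MW = 0.0548e3 kW = 54.8
  8.71 kW → 8.71
  619 kW → 619
  173000 W = 173000e-3 kW = 173
Sum: 8.29 + 54.8 + 8.71 + 619 + 173 = 863.8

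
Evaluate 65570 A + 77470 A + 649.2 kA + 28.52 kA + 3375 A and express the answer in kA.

824.135 kA

In kA:
  65570 A = 65570 × 10⁻³ kA = 65.57
  77470 A = 77470 × 10⁻³ kA = 77.47
  649.2 kA → 649.2
  28.52 kA → 28.52
  3375 A = 3375 × 10⁻³ kA = 3.375
Sum: 65.57 + 77.47 + 649.2 + 28.52 + 3.375 = 824.135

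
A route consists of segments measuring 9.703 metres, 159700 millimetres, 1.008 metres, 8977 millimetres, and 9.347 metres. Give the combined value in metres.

188.735 metres

In metres:
  9.703 metres → 9.703
  159700 millimetres = 159700 × 10⁻³ metres = 159.7
  1.008 metres → 1.008
  8977 millimetres = 8977 × 10⁻³ metres = 8.977
  9.347 metres → 9.347
Sum: 9.703 + 159.7 + 1.008 + 8.977 + 9.347 = 188.735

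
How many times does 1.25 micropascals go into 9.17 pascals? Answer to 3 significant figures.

7340000

(9.17) / (1.25 × 10^-6) = 7.336 × 10^6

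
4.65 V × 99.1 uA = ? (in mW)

0.460815 mW

4.65 × 99.1 × 10^-6 = 460.815 × 10^-6 W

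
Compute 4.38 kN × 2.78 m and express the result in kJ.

12.1764 kJ

4.38 × 10^3 × 2.78 = 12.1764 × 10^3 J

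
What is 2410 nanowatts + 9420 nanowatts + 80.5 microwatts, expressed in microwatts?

In microwatts:
  2410 nanowatts = 2410e-3 microwatts = 2.41
  9420 nanowatts = 9420e-3 microwatts = 9.42
  80.5 microwatts → 80.5
Sum: 2.41 + 9.42 + 80.5 = 92.33

92.33 microwatts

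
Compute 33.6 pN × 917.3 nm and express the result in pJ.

33.6e-12 × 917.3e-9 = 30821.28e-21 J

0.00003082128 pJ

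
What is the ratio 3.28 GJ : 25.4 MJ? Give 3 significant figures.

(3.28 × 10^9) / (25.4 × 10^6) = 0.1291 × 10^3

129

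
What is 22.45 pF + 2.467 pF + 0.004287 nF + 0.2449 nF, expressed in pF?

274.104 pF

In pF:
  22.45 pF → 22.45
  2.467 pF → 2.467
  0.004287 nF = 0.004287 × 10³ pF = 4.287
  0.2449 nF = 0.2449 × 10³ pF = 244.9
Sum: 22.45 + 2.467 + 4.287 + 244.9 = 274.104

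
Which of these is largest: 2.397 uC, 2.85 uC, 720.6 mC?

2.397 uC = 0.000002397 C
2.85 uC = 0.00000285 C
720.6 mC = 0.7206 C

720.6 mC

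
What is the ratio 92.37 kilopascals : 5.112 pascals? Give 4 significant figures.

(92.37 × 10³) / (5.112) = 18.069 × 10³

18070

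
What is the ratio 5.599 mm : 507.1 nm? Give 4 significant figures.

(5.599 × 10^-3) / (507.1 × 10^-9) = 0.011041 × 10^6

11040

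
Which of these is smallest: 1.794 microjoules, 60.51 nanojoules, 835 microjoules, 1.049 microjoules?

1.794 microjoules = 0.000001794 joules
60.51 nanojoules = 0.00000006051 joules
835 microjoules = 0.000835 joules
1.049 microjoules = 0.000001049 joules

60.51 nanojoules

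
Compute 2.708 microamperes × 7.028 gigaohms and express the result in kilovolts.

2.708 × 10^-6 × 7.028 × 10^9 = 19.031824 × 10^3 V

19.031824 kilovolts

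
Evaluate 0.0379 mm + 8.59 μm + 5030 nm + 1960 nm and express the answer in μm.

53.48 μm

In μm:
  0.0379 mm = 0.0379e3 μm = 37.9
  8.59 μm → 8.59
  5030 nm = 5030e-3 μm = 5.03
  1960 nm = 1960e-3 μm = 1.96
Sum: 37.9 + 8.59 + 5.03 + 1.96 = 53.48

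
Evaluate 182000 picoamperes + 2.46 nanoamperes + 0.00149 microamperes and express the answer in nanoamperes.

In nanoamperes:
  182000 picoamperes = 182000 × 10⁻³ nanoamperes = 182
  2.46 nanoamperes → 2.46
  0.00149 microamperes = 0.00149 × 10³ nanoamperes = 1.49
Sum: 182 + 2.46 + 1.49 = 185.95

185.95 nanoamperes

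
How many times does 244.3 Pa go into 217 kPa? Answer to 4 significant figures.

888.3

(217 × 10³) / (244.3) = 0.88825 × 10³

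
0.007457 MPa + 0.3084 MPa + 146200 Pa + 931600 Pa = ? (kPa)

In kPa:
  0.007457 MPa = 0.007457 × 10³ kPa = 7.457
  0.3084 MPa = 0.3084 × 10³ kPa = 308.4
  146200 Pa = 146200 × 10⁻³ kPa = 146.2
  931600 Pa = 931600 × 10⁻³ kPa = 931.6
Sum: 7.457 + 308.4 + 146.2 + 931.6 = 1393.657

1393.657 kPa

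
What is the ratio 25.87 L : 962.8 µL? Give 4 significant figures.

26870

(25.87) / (962.8 × 10^-6) = 0.02687 × 10^6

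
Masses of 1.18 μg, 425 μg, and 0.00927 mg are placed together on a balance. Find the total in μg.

435.45 μg

In μg:
  1.18 μg → 1.18
  425 μg → 425
  0.00927 mg = 0.00927 × 10^3 μg = 9.27
Sum: 1.18 + 425 + 9.27 = 435.45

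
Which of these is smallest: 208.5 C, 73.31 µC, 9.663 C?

73.31 µC

208.5 C = 208.5 C
73.31 µC = 0.00007331 C
9.663 C = 9.663 C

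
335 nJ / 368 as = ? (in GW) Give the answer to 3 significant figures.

0.910 GW

(335 × 10⁻⁹) / (368 × 10⁻¹⁸) = 0.91033 × 10⁹ W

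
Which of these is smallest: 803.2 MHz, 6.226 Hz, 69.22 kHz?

6.226 Hz

803.2 MHz = 803200000 Hz
6.226 Hz = 6.226 Hz
69.22 kHz = 69220 Hz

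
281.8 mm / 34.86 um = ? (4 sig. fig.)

(281.8 × 10^-3) / (34.86 × 10^-6) = 8.0838 × 10^3

8084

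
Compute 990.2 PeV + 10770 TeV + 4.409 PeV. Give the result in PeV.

1005.379 PeV

In PeV:
  990.2 PeV → 990.2
  10770 TeV = 10770 × 10^-3 PeV = 10.77
  4.409 PeV → 4.409
Sum: 990.2 + 10.77 + 4.409 = 1005.379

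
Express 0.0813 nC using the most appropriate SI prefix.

81.3 pC

= 81.3e-12 C; 1e-12 is pico.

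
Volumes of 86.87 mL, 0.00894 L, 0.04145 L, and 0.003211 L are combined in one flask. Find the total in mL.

In mL:
  86.87 mL → 86.87
  0.00894 L = 0.00894 × 10^3 mL = 8.94
  0.04145 L = 0.04145 × 10^3 mL = 41.45
  0.003211 L = 0.003211 × 10^3 mL = 3.211
Sum: 86.87 + 8.94 + 41.45 + 3.211 = 140.471

140.471 mL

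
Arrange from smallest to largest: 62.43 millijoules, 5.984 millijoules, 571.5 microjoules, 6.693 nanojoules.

6.693 nanojoules < 571.5 microjoules < 5.984 millijoules < 62.43 millijoules

62.43 millijoules = 0.06243 joules
5.984 millijoules = 0.005984 joules
571.5 microjoules = 0.0005715 joules
6.693 nanojoules = 0.000000006693 joules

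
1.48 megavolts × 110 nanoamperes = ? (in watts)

1.48 × 10⁶ × 110 × 10⁻⁹ = 162.8 × 10⁻³ W

0.1628 watts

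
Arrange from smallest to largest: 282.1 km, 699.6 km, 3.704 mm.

3.704 mm < 282.1 km < 699.6 km

282.1 km = 282100 m
699.6 km = 699600 m
3.704 mm = 0.003704 m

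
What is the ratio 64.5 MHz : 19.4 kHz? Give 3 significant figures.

3320

(64.5 × 10^6) / (19.4 × 10^3) = 3.325 × 10^3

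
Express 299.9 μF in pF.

299900000 pF

micro = 10^-6, pico = 10^-12; factor is 10^6.
299.9 × 10^6 = 299900000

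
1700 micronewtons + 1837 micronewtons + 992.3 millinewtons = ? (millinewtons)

995.837 millinewtons

In millinewtons:
  1700 micronewtons = 1700 × 10^-3 millinewtons = 1.7
  1837 micronewtons = 1837 × 10^-3 millinewtons = 1.837
  992.3 millinewtons → 992.3
Sum: 1.7 + 1.837 + 992.3 = 995.837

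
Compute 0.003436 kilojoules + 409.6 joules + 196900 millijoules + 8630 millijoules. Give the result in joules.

618.566 joules

In joules:
  0.003436 kilojoules = 0.003436 × 10^3 joules = 3.436
  409.6 joules → 409.6
  196900 millijoules = 196900 × 10^-3 joules = 196.9
  8630 millijoules = 8630 × 10^-3 joules = 8.63
Sum: 3.436 + 409.6 + 196.9 + 8.63 = 618.566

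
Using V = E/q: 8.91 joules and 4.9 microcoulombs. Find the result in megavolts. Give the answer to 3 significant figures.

(8.91) / (4.9 × 10^-6) = 1.8184 × 10^6 V

1.82 megavolts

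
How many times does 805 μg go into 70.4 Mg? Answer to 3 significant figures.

(70.4 × 10⁶) / (805 × 10⁻⁶) = 0.08745 × 10¹²

87500000000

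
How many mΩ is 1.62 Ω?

1620 mΩ

(no prefix) = 10⁰, milli = 10⁻³; factor is 10³.
1.62 × 10³ = 1620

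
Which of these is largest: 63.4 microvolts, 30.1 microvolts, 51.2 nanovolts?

63.4 microvolts

63.4 microvolts = 0.0000634 volts
30.1 microvolts = 0.0000301 volts
51.2 nanovolts = 0.0000000512 volts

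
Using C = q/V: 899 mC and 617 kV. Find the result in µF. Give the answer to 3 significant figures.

(899 × 10^-3) / (617 × 10^3) = 1.4571 × 10^-6 F

1.46 µF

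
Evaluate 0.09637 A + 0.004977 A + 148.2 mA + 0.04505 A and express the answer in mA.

294.597 mA

In mA:
  0.09637 A = 0.09637e3 mA = 96.37
  0.004977 A = 0.004977e3 mA = 4.977
  148.2 mA → 148.2
  0.04505 A = 0.04505e3 mA = 45.05
Sum: 96.37 + 4.977 + 148.2 + 45.05 = 294.597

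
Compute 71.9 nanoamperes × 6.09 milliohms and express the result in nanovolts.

0.437871 nanovolts

71.9 × 10⁻⁹ × 6.09 × 10⁻³ = 437.871 × 10⁻¹² V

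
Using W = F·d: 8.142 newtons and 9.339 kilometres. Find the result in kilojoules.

76.038138 kilojoules

8.142 × 9.339 × 10^3 = 76.038138 × 10^3 J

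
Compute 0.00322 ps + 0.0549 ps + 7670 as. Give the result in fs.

65.79 fs

In fs:
  0.00322 ps = 0.00322e3 fs = 3.22
  0.0549 ps = 0.0549e3 fs = 54.9
  7670 as = 7670e-3 fs = 7.67
Sum: 3.22 + 54.9 + 7.67 = 65.79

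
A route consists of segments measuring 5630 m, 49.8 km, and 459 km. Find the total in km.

In km:
  5630 m = 5630 × 10⁻³ km = 5.63
  49.8 km → 49.8
  459 km → 459
Sum: 5.63 + 49.8 + 459 = 514.43

514.43 km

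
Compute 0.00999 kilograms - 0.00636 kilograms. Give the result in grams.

3.63 grams

In grams:
  0.00999 kilograms = 0.00999 × 10³ grams = 9.99
  0.00636 kilograms = 0.00636 × 10³ grams = 6.36
Difference: 9.99 - 6.36 = 3.63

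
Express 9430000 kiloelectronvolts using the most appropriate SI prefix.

= 9.43 × 10^9 electronvolts; 10^9 is giga.

9.43 gigaelectronvolts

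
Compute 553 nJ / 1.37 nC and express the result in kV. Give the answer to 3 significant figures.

(553 × 10^-9) / (1.37 × 10^-9) = 403.65 V

0.404 kV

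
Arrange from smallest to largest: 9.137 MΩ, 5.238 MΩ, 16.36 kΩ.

16.36 kΩ < 5.238 MΩ < 9.137 MΩ

9.137 MΩ = 9137000 Ω
5.238 MΩ = 5238000 Ω
16.36 kΩ = 16360 Ω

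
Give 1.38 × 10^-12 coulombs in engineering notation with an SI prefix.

1.38 picocoulombs

= 1.38 × 10^-12 coulombs; 10^-12 is pico.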